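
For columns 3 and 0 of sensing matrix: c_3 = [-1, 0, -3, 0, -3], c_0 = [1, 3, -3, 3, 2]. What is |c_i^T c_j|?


Inner product: -1*1 + 0*3 + -3*-3 + 0*3 + -3*2
Products: [-1, 0, 9, 0, -6]
Sum = 2.
|dot| = 2.

2


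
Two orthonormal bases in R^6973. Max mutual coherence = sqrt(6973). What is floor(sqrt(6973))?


83^2 = 6889 <= 6973 < 7056 = 84^2, so 83 <= sqrt(6973) < 84.
floor(sqrt(6973)) = 83.

83


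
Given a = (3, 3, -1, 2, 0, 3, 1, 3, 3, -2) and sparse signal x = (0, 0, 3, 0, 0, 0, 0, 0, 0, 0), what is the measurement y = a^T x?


Non-zero terms: ['-1*3']
Products: [-3]
y = sum = -3.

-3


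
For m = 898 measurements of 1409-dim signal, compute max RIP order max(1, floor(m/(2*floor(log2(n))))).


floor(log2(1409)) = 10.
2*10 = 20.
m/(2*floor(log2(n))) = 898/20 ≈ 44.9.
floor = 44.
k = max(1, 44) = 44.

44


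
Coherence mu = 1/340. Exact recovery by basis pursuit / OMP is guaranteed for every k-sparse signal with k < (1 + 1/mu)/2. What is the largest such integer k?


1/mu = 340.
1 + 1/mu = 341.
(1 + 1/mu)/2 = 170.5 is not an integer, so k_max = floor(170.5) = 170.

170


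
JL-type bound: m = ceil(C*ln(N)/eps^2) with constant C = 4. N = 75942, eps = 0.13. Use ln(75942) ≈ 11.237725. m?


ln(75942) ≈ 11.237725.
eps^2 = 0.13^2 = 0.0169.
C*ln(N)/eps^2 ≈ 4*11.237725/0.0169 ≈ 2659.8166.
m = ceil(2659.8166) = 2660.

2660


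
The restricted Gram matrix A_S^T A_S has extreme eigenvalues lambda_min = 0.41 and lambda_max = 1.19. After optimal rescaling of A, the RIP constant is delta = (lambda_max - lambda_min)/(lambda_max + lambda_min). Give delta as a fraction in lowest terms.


lambda_max - lambda_min = 1.19 - 0.41 = 0.78.
lambda_max + lambda_min = 1.19 + 0.41 = 1.60.
delta = 0.78/1.60 = 78/160 = 39/80.

39/80


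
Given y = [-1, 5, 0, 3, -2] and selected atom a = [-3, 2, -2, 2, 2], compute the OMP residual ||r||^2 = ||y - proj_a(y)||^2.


a^T a = 25.
a^T y = 15.
coeff = 15/25 = 3/5.
||r||^2 = 30.

30


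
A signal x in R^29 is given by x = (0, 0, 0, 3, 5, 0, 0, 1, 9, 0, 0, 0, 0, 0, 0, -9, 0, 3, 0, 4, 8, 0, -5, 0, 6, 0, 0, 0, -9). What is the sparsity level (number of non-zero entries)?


Non-zero positions: [3, 4, 7, 8, 15, 17, 19, 20, 22, 24, 28].
Sparsity = 11.

11


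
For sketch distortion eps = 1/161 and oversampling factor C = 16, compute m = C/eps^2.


1/eps = 161.
(1/eps)^2 = 25921.
m = 16*25921 = 414736.

414736


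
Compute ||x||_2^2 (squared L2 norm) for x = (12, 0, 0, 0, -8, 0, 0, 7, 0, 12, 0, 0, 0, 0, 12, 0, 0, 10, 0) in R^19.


Non-zero entries: [(0, 12), (4, -8), (7, 7), (9, 12), (14, 12), (17, 10)]
Squares: [144, 64, 49, 144, 144, 100]
||x||_2^2 = sum = 645.

645


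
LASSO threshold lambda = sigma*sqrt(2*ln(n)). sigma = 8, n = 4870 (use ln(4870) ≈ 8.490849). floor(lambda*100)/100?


ln(4870) ≈ 8.490849.
2*ln(n) ≈ 16.981698.
sqrt(2*ln(n)) ≈ sqrt(16.981698) ≈ 4.120886.
lambda ≈ 8*4.120886 = 32.967088.
floor(lambda*100)/100 = 32.96.

32.96


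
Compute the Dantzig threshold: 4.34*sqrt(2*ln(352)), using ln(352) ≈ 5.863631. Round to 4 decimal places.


ln(352) ≈ 5.863631.
2*ln(n) ≈ 11.727262.
sqrt(2*ln(n)) ≈ sqrt(11.727262) ≈ 3.424509.
threshold ≈ 4.34*3.424509 = 14.86236906 ≈ 14.8624.

14.8624


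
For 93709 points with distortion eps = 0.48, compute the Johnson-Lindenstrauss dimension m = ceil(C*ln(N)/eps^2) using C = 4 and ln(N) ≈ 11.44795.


ln(93709) ≈ 11.44795.
eps^2 = 0.48^2 = 0.2304.
C*ln(N)/eps^2 ≈ 4*11.44795/0.2304 ≈ 198.7491.
m = ceil(198.7491) = 199.

199


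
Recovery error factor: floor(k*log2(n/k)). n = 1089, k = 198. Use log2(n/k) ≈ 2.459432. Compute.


log2(n/k) = log2(1089/198) ≈ 2.459432.
k*log2(n/k) ≈ 198*2.459432 = 486.967536.
floor(486.967536) = 486.

486


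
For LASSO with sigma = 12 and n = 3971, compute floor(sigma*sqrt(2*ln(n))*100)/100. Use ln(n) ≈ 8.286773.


ln(3971) ≈ 8.286773.
2*ln(n) ≈ 16.573546.
sqrt(2*ln(n)) ≈ sqrt(16.573546) ≈ 4.071062.
lambda ≈ 12*4.071062 = 48.852744.
floor(lambda*100)/100 = 48.85.

48.85


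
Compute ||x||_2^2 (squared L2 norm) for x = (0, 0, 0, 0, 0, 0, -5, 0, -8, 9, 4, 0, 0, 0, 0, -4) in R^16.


Non-zero entries: [(6, -5), (8, -8), (9, 9), (10, 4), (15, -4)]
Squares: [25, 64, 81, 16, 16]
||x||_2^2 = sum = 202.

202


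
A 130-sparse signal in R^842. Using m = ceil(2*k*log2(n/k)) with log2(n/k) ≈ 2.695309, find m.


log2(n/k) = log2(842/130) ≈ 2.695309.
2*k*log2(n/k) ≈ 2*130*2.695309 = 700.78034.
m = ceil(700.78034) = 701.

701


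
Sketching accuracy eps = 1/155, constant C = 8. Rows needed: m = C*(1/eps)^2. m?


1/eps = 155.
(1/eps)^2 = 24025.
m = 8*24025 = 192200.

192200


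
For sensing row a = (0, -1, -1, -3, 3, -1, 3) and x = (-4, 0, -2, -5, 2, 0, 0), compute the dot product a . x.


Non-zero terms: ['0*-4', '-1*-2', '-3*-5', '3*2']
Products: [0, 2, 15, 6]
y = sum = 23.

23


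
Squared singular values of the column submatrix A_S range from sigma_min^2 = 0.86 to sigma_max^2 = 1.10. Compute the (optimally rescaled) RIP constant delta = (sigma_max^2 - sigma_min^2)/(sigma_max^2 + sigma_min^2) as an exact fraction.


lambda_max - lambda_min = 1.10 - 0.86 = 0.24.
lambda_max + lambda_min = 1.10 + 0.86 = 1.96.
delta = 0.24/1.96 = 24/196 = 6/49.

6/49


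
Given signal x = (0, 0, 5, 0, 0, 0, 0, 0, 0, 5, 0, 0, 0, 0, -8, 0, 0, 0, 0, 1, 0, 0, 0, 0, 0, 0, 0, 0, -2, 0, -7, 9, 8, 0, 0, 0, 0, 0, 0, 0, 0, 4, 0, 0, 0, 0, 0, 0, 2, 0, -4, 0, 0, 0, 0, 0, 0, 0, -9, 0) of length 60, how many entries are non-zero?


Non-zero positions: [2, 9, 14, 19, 28, 30, 31, 32, 41, 48, 50, 58].
Sparsity = 12.

12


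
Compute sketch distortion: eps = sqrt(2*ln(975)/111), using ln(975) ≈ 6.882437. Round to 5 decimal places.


ln(975) ≈ 6.882437.
2*ln(N)/m ≈ 2*6.882437/111 ≈ 0.12400787.
eps = sqrt(0.12400787) ≈ 0.3521475 ≈ 0.35215.

0.35215


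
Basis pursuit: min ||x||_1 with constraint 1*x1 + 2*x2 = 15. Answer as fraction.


Axis intercepts:
  x1 = 15, x2 = 0: L1 = 15
  x1 = 0, x2 = 15/2: L1 = 15/2
x* = (0, 15/2)
||x*||_1 = 15/2.

15/2


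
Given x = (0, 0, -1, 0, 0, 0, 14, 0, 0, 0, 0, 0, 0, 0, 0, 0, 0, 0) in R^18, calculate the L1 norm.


Non-zero entries: [(2, -1), (6, 14)]
Absolute values: [1, 14]
||x||_1 = sum = 15.

15


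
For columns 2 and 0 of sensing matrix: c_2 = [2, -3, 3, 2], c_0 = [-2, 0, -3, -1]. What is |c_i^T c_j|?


Inner product: 2*-2 + -3*0 + 3*-3 + 2*-1
Products: [-4, 0, -9, -2]
Sum = -15.
|dot| = 15.

15


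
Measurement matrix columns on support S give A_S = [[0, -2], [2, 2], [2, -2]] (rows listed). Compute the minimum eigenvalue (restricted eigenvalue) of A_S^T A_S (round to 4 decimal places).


A_S^T A_S = [[8, 0], [0, 12]].
trace = 20.
det = 96.
disc = trace^2 - 4*det = 400 - 4*96 = 16.
sqrt(16) = 4.
lam_min = (20 - 4)/2 = 8 = 8.0000.

8.0000


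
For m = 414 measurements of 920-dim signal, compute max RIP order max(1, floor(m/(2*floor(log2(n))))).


floor(log2(920)) = 9.
2*9 = 18.
m/(2*floor(log2(n))) = 414/18 ≈ 23.0.
floor = 23.
k = max(1, 23) = 23.

23


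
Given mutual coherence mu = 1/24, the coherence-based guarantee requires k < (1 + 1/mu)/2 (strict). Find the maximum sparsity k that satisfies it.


1/mu = 24.
1 + 1/mu = 25.
(1 + 1/mu)/2 = 12.5 is not an integer, so k_max = floor(12.5) = 12.

12


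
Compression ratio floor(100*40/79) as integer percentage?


100*m/n = 100*40/79 ≈ 50.6329.
floor = 50.

50


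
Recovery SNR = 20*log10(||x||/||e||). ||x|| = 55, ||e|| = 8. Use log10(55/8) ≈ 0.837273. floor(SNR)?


||x||/||e|| = 55/8.
log10(55/8) ≈ 0.837273.
20*log10(||x||/||e||) ≈ 20*0.837273 = 16.74546.
floor(16.74546) = 16.

16


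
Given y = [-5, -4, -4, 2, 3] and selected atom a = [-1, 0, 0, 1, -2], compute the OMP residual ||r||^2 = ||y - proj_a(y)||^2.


a^T a = 6.
a^T y = 1.
coeff = 1/6 = 1/6.
||r||^2 = 419/6.

419/6


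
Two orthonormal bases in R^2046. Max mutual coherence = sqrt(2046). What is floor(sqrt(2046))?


45^2 = 2025 <= 2046 < 2116 = 46^2, so 45 <= sqrt(2046) < 46.
floor(sqrt(2046)) = 45.

45


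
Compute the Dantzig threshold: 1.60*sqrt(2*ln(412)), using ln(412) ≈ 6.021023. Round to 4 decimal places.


ln(412) ≈ 6.021023.
2*ln(n) ≈ 12.042046.
sqrt(2*ln(n)) ≈ sqrt(12.042046) ≈ 3.470165.
threshold ≈ 1.60*3.470165 = 5.552264 ≈ 5.5523.

5.5523


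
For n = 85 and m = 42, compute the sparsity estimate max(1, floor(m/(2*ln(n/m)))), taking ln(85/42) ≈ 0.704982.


n/m = 85/42.
ln(n/m) ≈ 0.704982.
2*ln(n/m) ≈ 1.409964.
m/(2*ln(n/m)) ≈ 42/1.409964 ≈ 29.788.
floor = 29.
k_max = max(1, 29) = 29.

29


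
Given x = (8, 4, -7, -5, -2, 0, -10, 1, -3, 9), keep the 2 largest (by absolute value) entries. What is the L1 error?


Sorted |x_i| descending: [10, 9, 8, 7, 5, 4, 3, 2, 1, 0]
Keep top 2: [10, 9]
Tail entries: [8, 7, 5, 4, 3, 2, 1, 0]
L1 error = sum of tail = 30.

30


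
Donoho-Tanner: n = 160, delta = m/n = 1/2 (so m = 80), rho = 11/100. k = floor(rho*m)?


m = 1/2*160 = 80.
rho = 11/100.
rho*m = 11/100*80 = 8.8.
k = floor(8.8) = 8.

8


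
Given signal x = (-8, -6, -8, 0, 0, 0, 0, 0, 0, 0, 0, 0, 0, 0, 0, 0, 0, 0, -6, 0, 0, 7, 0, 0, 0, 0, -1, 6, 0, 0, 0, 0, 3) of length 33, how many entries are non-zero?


Non-zero positions: [0, 1, 2, 18, 21, 26, 27, 32].
Sparsity = 8.

8


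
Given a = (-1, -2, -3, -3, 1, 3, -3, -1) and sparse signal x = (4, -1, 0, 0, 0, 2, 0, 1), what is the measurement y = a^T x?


Non-zero terms: ['-1*4', '-2*-1', '3*2', '-1*1']
Products: [-4, 2, 6, -1]
y = sum = 3.

3


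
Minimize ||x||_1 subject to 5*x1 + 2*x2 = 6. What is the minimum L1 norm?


Axis intercepts:
  x1 = 6/5, x2 = 0: L1 = 6/5
  x1 = 0, x2 = 3: L1 = 3
x* = (6/5, 0)
||x*||_1 = 6/5.

6/5


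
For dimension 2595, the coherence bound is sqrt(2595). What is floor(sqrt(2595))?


50^2 = 2500 <= 2595 < 2601 = 51^2, so 50 <= sqrt(2595) < 51.
floor(sqrt(2595)) = 50.

50


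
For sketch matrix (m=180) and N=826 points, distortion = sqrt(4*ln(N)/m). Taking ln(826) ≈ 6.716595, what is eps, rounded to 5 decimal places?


ln(826) ≈ 6.716595.
4*ln(N)/m ≈ 4*6.716595/180 ≈ 0.14925767.
eps = sqrt(0.14925767) ≈ 0.3863388 ≈ 0.38634.

0.38634


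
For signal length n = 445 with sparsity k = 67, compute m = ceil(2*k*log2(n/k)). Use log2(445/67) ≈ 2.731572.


log2(n/k) = log2(445/67) ≈ 2.731572.
2*k*log2(n/k) ≈ 2*67*2.731572 = 366.030648.
m = ceil(366.030648) = 367.

367


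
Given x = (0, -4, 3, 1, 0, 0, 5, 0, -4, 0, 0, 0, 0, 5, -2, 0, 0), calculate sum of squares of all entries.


Non-zero entries: [(1, -4), (2, 3), (3, 1), (6, 5), (8, -4), (13, 5), (14, -2)]
Squares: [16, 9, 1, 25, 16, 25, 4]
||x||_2^2 = sum = 96.

96


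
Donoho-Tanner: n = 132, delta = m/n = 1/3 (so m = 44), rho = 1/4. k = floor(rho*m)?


m = 1/3*132 = 44.
rho = 1/4.
rho*m = 1/4*44 = 11.
k = floor(11) = 11.

11


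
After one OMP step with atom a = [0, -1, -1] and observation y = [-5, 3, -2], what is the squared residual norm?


a^T a = 2.
a^T y = -1.
coeff = -1/2 = -1/2.
||r||^2 = 75/2.

75/2


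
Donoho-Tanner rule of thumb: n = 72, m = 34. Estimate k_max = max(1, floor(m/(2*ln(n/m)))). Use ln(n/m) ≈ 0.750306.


n/m = 72/34 = 36/17.
ln(n/m) ≈ 0.750306.
2*ln(n/m) ≈ 1.500612.
m/(2*ln(n/m)) ≈ 34/1.500612 ≈ 22.6574.
floor = 22.
k_max = max(1, 22) = 22.

22


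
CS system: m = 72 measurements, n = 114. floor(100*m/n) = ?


100*m/n = 100*72/114 ≈ 63.1579.
floor = 63.

63


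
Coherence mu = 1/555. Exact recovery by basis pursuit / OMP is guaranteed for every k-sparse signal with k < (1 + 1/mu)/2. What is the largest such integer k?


1/mu = 555.
1 + 1/mu = 556.
(1 + 1/mu)/2 = 278 is an integer and the inequality is strict, so k_max = 278 - 1 = 277.

277


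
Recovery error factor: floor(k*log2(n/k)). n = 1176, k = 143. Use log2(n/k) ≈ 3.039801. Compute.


log2(n/k) = log2(1176/143) ≈ 3.039801.
k*log2(n/k) ≈ 143*3.039801 = 434.691543.
floor(434.691543) = 434.

434


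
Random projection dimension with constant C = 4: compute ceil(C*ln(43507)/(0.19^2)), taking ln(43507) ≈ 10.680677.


ln(43507) ≈ 10.680677.
eps^2 = 0.19^2 = 0.0361.
C*ln(N)/eps^2 ≈ 4*10.680677/0.0361 ≈ 1183.4545.
m = ceil(1183.4545) = 1184.

1184


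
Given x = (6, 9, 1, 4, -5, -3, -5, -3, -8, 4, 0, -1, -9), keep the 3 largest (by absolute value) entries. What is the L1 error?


Sorted |x_i| descending: [9, 9, 8, 6, 5, 5, 4, 4, 3, 3, 1, 1, 0]
Keep top 3: [9, 9, 8]
Tail entries: [6, 5, 5, 4, 4, 3, 3, 1, 1, 0]
L1 error = sum of tail = 32.

32


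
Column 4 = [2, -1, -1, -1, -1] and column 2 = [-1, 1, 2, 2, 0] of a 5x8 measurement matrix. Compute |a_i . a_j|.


Inner product: 2*-1 + -1*1 + -1*2 + -1*2 + -1*0
Products: [-2, -1, -2, -2, 0]
Sum = -7.
|dot| = 7.

7


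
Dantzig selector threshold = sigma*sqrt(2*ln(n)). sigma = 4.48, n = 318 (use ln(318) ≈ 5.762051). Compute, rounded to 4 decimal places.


ln(318) ≈ 5.762051.
2*ln(n) ≈ 11.524102.
sqrt(2*ln(n)) ≈ sqrt(11.524102) ≈ 3.394717.
threshold ≈ 4.48*3.394717 = 15.20833216 ≈ 15.2083.

15.2083


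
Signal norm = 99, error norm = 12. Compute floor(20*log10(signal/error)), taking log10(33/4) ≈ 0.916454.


||x||/||e|| = 99/12 = 33/4.
log10(33/4) ≈ 0.916454.
20*log10(||x||/||e||) ≈ 20*0.916454 = 18.32908.
floor(18.32908) = 18.

18


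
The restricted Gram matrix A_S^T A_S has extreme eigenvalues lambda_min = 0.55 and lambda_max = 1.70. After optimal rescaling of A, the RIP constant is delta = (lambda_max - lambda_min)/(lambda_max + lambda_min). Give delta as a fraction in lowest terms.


lambda_max - lambda_min = 1.70 - 0.55 = 1.15.
lambda_max + lambda_min = 1.70 + 0.55 = 2.25.
delta = 1.15/2.25 = 115/225 = 23/45.

23/45


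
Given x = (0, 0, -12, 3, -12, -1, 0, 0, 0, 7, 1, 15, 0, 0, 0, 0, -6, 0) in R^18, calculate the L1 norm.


Non-zero entries: [(2, -12), (3, 3), (4, -12), (5, -1), (9, 7), (10, 1), (11, 15), (16, -6)]
Absolute values: [12, 3, 12, 1, 7, 1, 15, 6]
||x||_1 = sum = 57.

57


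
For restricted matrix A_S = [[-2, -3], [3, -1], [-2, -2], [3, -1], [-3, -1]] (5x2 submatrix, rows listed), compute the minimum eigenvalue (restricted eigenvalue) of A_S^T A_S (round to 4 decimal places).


A_S^T A_S = [[35, 7], [7, 16]].
trace = 51.
det = 511.
disc = trace^2 - 4*det = 2601 - 4*511 = 557.
sqrt(557) ≈ 23.600847.
lam_min = (51 - sqrt(557))/2 ≈ (51 - 23.600847)/2 = 13.6995765 ≈ 13.6996.

13.6996


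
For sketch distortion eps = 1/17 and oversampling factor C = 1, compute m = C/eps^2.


1/eps = 17.
(1/eps)^2 = 289.
m = 1*289 = 289.

289


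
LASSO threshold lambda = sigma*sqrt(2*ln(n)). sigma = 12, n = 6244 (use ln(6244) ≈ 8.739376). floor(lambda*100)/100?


ln(6244) ≈ 8.739376.
2*ln(n) ≈ 17.478752.
sqrt(2*ln(n)) ≈ sqrt(17.478752) ≈ 4.18076.
lambda ≈ 12*4.18076 = 50.16912.
floor(lambda*100)/100 = 50.16.

50.16


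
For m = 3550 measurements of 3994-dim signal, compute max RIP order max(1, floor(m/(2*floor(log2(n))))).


floor(log2(3994)) = 11.
2*11 = 22.
m/(2*floor(log2(n))) = 3550/22 ≈ 161.3636.
floor = 161.
k = max(1, 161) = 161.

161


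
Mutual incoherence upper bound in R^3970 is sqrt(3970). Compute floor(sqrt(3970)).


63^2 = 3969 <= 3970 < 4096 = 64^2, so 63 <= sqrt(3970) < 64.
floor(sqrt(3970)) = 63.

63


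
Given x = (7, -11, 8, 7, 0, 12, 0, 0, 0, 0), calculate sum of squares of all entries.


Non-zero entries: [(0, 7), (1, -11), (2, 8), (3, 7), (5, 12)]
Squares: [49, 121, 64, 49, 144]
||x||_2^2 = sum = 427.

427


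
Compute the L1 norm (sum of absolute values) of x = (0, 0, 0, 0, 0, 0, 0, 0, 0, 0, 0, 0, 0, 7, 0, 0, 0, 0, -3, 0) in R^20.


Non-zero entries: [(13, 7), (18, -3)]
Absolute values: [7, 3]
||x||_1 = sum = 10.

10


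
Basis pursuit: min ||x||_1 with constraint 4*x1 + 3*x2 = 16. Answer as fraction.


Axis intercepts:
  x1 = 4, x2 = 0: L1 = 4
  x1 = 0, x2 = 16/3: L1 = 16/3
x* = (4, 0)
||x*||_1 = 4.

4


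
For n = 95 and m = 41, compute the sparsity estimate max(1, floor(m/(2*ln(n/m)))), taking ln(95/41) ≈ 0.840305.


n/m = 95/41.
ln(n/m) ≈ 0.840305.
2*ln(n/m) ≈ 1.68061.
m/(2*ln(n/m)) ≈ 41/1.68061 ≈ 24.3959.
floor = 24.
k_max = max(1, 24) = 24.

24


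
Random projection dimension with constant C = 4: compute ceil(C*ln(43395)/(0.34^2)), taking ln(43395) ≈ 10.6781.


ln(43395) ≈ 10.6781.
eps^2 = 0.34^2 = 0.1156.
C*ln(N)/eps^2 ≈ 4*10.6781/0.1156 ≈ 369.4844.
m = ceil(369.4844) = 370.

370


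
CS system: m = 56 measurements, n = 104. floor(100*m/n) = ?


100*m/n = 100*56/104 ≈ 53.8462.
floor = 53.

53


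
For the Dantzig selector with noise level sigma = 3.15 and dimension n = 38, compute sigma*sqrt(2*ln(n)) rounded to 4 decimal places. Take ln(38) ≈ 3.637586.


ln(38) ≈ 3.637586.
2*ln(n) ≈ 7.275172.
sqrt(2*ln(n)) ≈ sqrt(7.275172) ≈ 2.697253.
threshold ≈ 3.15*2.697253 = 8.49634695 ≈ 8.4963.

8.4963


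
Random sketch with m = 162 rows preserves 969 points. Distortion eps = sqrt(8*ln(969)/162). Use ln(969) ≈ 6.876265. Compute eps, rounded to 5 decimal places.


ln(969) ≈ 6.876265.
8*ln(N)/m ≈ 8*6.876265/162 ≈ 0.33956864.
eps = sqrt(0.33956864) ≈ 0.5827252 ≈ 0.58273.

0.58273


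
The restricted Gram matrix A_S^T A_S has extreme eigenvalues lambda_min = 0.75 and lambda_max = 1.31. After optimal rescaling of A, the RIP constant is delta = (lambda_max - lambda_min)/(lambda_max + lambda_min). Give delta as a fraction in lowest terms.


lambda_max - lambda_min = 1.31 - 0.75 = 0.56.
lambda_max + lambda_min = 1.31 + 0.75 = 2.06.
delta = 0.56/2.06 = 56/206 = 28/103.

28/103


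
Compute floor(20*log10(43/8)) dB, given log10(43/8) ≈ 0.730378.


||x||/||e|| = 43/8.
log10(43/8) ≈ 0.730378.
20*log10(||x||/||e||) ≈ 20*0.730378 = 14.60756.
floor(14.60756) = 14.

14


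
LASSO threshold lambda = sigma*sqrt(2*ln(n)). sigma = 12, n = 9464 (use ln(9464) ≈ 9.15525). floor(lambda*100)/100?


ln(9464) ≈ 9.15525.
2*ln(n) ≈ 18.3105.
sqrt(2*ln(n)) ≈ sqrt(18.3105) ≈ 4.279077.
lambda ≈ 12*4.279077 = 51.348924.
floor(lambda*100)/100 = 51.34.

51.34


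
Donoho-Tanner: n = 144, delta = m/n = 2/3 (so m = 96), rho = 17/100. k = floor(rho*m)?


m = 2/3*144 = 96.
rho = 17/100.
rho*m = 17/100*96 = 16.32.
k = floor(16.32) = 16.

16


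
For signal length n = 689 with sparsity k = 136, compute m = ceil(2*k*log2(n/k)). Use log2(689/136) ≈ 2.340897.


log2(n/k) = log2(689/136) ≈ 2.340897.
2*k*log2(n/k) ≈ 2*136*2.340897 = 636.723984.
m = ceil(636.723984) = 637.

637


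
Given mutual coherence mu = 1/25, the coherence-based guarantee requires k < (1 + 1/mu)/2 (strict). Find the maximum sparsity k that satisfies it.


1/mu = 25.
1 + 1/mu = 26.
(1 + 1/mu)/2 = 13 is an integer and the inequality is strict, so k_max = 13 - 1 = 12.

12


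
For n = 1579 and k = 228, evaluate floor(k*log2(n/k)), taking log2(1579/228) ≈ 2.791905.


log2(n/k) = log2(1579/228) ≈ 2.791905.
k*log2(n/k) ≈ 228*2.791905 = 636.55434.
floor(636.55434) = 636.

636


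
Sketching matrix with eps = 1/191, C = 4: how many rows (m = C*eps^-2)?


1/eps = 191.
(1/eps)^2 = 36481.
m = 4*36481 = 145924.

145924


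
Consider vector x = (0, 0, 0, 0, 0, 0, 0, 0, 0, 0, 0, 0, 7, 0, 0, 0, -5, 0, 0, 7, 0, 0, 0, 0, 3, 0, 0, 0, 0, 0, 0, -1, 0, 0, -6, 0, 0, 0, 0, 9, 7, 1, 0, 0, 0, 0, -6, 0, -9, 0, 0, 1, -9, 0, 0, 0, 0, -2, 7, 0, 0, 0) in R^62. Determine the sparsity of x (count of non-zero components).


Non-zero positions: [12, 16, 19, 24, 31, 34, 39, 40, 41, 46, 48, 51, 52, 57, 58].
Sparsity = 15.

15


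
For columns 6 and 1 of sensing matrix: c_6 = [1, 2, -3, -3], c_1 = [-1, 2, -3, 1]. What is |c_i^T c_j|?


Inner product: 1*-1 + 2*2 + -3*-3 + -3*1
Products: [-1, 4, 9, -3]
Sum = 9.
|dot| = 9.

9


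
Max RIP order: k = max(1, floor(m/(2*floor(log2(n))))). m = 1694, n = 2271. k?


floor(log2(2271)) = 11.
2*11 = 22.
m/(2*floor(log2(n))) = 1694/22 ≈ 77.0.
floor = 77.
k = max(1, 77) = 77.

77


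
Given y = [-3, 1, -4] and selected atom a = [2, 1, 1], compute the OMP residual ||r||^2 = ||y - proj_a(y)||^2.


a^T a = 6.
a^T y = -9.
coeff = -9/6 = -3/2.
||r||^2 = 25/2.

25/2


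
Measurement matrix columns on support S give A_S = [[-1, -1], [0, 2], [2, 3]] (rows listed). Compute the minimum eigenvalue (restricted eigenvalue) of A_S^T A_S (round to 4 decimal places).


A_S^T A_S = [[5, 7], [7, 14]].
trace = 19.
det = 21.
disc = trace^2 - 4*det = 361 - 4*21 = 277.
sqrt(277) ≈ 16.643317.
lam_min = (19 - sqrt(277))/2 ≈ (19 - 16.643317)/2 = 1.1783415 ≈ 1.1783.

1.1783


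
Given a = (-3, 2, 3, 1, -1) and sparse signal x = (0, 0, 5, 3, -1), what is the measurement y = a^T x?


Non-zero terms: ['3*5', '1*3', '-1*-1']
Products: [15, 3, 1]
y = sum = 19.

19


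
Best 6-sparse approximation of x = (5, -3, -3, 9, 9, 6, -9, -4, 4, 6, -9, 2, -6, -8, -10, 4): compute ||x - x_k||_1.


Sorted |x_i| descending: [10, 9, 9, 9, 9, 8, 6, 6, 6, 5, 4, 4, 4, 3, 3, 2]
Keep top 6: [10, 9, 9, 9, 9, 8]
Tail entries: [6, 6, 6, 5, 4, 4, 4, 3, 3, 2]
L1 error = sum of tail = 43.

43


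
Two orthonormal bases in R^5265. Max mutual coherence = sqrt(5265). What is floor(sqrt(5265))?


72^2 = 5184 <= 5265 < 5329 = 73^2, so 72 <= sqrt(5265) < 73.
floor(sqrt(5265)) = 72.

72


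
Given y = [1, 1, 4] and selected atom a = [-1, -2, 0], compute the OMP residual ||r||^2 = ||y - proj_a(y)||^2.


a^T a = 5.
a^T y = -3.
coeff = -3/5 = -3/5.
||r||^2 = 81/5.

81/5


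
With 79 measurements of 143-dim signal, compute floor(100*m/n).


100*m/n = 100*79/143 ≈ 55.2448.
floor = 55.

55


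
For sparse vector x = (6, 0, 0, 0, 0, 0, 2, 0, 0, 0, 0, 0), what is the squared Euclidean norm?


Non-zero entries: [(0, 6), (6, 2)]
Squares: [36, 4]
||x||_2^2 = sum = 40.

40


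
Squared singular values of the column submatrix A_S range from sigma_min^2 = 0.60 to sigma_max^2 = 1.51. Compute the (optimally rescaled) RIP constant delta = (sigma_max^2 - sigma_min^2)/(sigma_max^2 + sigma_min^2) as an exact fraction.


lambda_max - lambda_min = 1.51 - 0.60 = 0.91.
lambda_max + lambda_min = 1.51 + 0.60 = 2.11.
delta = 0.91/2.11 = 91/211.

91/211


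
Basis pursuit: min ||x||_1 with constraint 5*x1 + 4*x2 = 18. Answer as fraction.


Axis intercepts:
  x1 = 18/5, x2 = 0: L1 = 18/5
  x1 = 0, x2 = 9/2: L1 = 9/2
x* = (18/5, 0)
||x*||_1 = 18/5.

18/5


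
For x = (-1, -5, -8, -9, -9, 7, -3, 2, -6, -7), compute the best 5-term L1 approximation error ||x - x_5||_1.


Sorted |x_i| descending: [9, 9, 8, 7, 7, 6, 5, 3, 2, 1]
Keep top 5: [9, 9, 8, 7, 7]
Tail entries: [6, 5, 3, 2, 1]
L1 error = sum of tail = 17.

17


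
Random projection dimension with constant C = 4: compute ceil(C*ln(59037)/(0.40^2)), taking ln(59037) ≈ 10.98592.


ln(59037) ≈ 10.98592.
eps^2 = 0.40^2 = 0.16.
C*ln(N)/eps^2 ≈ 4*10.98592/0.16 ≈ 274.648.
m = ceil(274.648) = 275.

275


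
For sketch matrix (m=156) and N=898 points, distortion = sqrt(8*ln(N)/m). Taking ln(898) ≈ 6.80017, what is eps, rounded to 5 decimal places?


ln(898) ≈ 6.80017.
8*ln(N)/m ≈ 8*6.80017/156 ≈ 0.34872667.
eps = sqrt(0.34872667) ≈ 0.5905308 ≈ 0.59053.

0.59053


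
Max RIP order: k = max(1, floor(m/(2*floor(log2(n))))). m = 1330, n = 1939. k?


floor(log2(1939)) = 10.
2*10 = 20.
m/(2*floor(log2(n))) = 1330/20 ≈ 66.5.
floor = 66.
k = max(1, 66) = 66.

66


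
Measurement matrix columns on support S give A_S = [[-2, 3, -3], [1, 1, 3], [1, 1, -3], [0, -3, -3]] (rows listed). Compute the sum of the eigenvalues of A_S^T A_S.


Sum of eigenvalues of A_S^T A_S = trace(A_S^T A_S) = sum of squared column norms of A_S.
A_S^T A_S diagonal: [6, 20, 36].
trace = 6 + 20 + 36 = 62.

62


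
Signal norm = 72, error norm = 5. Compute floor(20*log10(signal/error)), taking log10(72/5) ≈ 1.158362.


||x||/||e|| = 72/5.
log10(72/5) ≈ 1.158362.
20*log10(||x||/||e||) ≈ 20*1.158362 = 23.16724.
floor(23.16724) = 23.

23


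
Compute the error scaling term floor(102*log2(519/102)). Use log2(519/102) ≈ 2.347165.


log2(n/k) = log2(519/102) ≈ 2.347165.
k*log2(n/k) ≈ 102*2.347165 = 239.41083.
floor(239.41083) = 239.

239


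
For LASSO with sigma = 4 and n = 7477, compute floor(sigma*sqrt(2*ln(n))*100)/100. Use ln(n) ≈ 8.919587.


ln(7477) ≈ 8.919587.
2*ln(n) ≈ 17.839174.
sqrt(2*ln(n)) ≈ sqrt(17.839174) ≈ 4.223645.
lambda ≈ 4*4.223645 = 16.89458.
floor(lambda*100)/100 = 16.89.

16.89


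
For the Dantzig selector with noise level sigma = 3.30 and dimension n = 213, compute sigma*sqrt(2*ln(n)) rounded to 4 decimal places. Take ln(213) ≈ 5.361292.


ln(213) ≈ 5.361292.
2*ln(n) ≈ 10.722584.
sqrt(2*ln(n)) ≈ sqrt(10.722584) ≈ 3.274536.
threshold ≈ 3.30*3.274536 = 10.8059688 ≈ 10.8060.

10.8060


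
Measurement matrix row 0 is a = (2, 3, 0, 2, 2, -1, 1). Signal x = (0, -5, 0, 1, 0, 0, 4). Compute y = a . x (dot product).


Non-zero terms: ['3*-5', '2*1', '1*4']
Products: [-15, 2, 4]
y = sum = -9.

-9


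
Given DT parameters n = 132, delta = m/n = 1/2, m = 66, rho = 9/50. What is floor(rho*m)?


m = 1/2*132 = 66.
rho = 9/50.
rho*m = 9/50*66 = 11.88.
k = floor(11.88) = 11.

11


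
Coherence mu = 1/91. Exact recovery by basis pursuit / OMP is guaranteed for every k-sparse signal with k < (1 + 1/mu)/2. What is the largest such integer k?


1/mu = 91.
1 + 1/mu = 92.
(1 + 1/mu)/2 = 46 is an integer and the inequality is strict, so k_max = 46 - 1 = 45.

45


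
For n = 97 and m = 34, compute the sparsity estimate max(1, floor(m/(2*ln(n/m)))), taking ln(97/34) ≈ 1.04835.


n/m = 97/34.
ln(n/m) ≈ 1.04835.
2*ln(n/m) ≈ 2.0967.
m/(2*ln(n/m)) ≈ 34/2.0967 ≈ 16.216.
floor = 16.
k_max = max(1, 16) = 16.

16


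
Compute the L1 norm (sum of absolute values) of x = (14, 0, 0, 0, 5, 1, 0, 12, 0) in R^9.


Non-zero entries: [(0, 14), (4, 5), (5, 1), (7, 12)]
Absolute values: [14, 5, 1, 12]
||x||_1 = sum = 32.

32


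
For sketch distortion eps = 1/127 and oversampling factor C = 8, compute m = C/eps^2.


1/eps = 127.
(1/eps)^2 = 16129.
m = 8*16129 = 129032.

129032


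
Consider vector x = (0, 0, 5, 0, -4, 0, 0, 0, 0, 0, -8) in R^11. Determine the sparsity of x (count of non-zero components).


Non-zero positions: [2, 4, 10].
Sparsity = 3.

3


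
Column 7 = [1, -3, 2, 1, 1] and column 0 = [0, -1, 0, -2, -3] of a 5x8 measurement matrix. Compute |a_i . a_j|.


Inner product: 1*0 + -3*-1 + 2*0 + 1*-2 + 1*-3
Products: [0, 3, 0, -2, -3]
Sum = -2.
|dot| = 2.

2


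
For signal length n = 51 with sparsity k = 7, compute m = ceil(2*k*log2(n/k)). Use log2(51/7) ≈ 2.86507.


log2(n/k) = log2(51/7) ≈ 2.86507.
2*k*log2(n/k) ≈ 2*7*2.86507 = 40.11098.
m = ceil(40.11098) = 41.

41


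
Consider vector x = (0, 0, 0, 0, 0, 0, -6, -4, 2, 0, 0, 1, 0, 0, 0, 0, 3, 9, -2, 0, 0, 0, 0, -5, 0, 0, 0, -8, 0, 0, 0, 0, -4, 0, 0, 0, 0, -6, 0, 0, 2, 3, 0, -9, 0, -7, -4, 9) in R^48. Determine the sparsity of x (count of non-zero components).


Non-zero positions: [6, 7, 8, 11, 16, 17, 18, 23, 27, 32, 37, 40, 41, 43, 45, 46, 47].
Sparsity = 17.

17


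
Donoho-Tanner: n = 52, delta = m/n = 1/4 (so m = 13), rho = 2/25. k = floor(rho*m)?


m = 1/4*52 = 13.
rho = 2/25.
rho*m = 2/25*13 = 1.04.
k = floor(1.04) = 1.

1


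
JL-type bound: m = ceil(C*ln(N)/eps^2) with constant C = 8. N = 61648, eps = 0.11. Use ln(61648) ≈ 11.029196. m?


ln(61648) ≈ 11.029196.
eps^2 = 0.11^2 = 0.0121.
C*ln(N)/eps^2 ≈ 8*11.029196/0.0121 ≈ 7292.0304.
m = ceil(7292.0304) = 7293.

7293


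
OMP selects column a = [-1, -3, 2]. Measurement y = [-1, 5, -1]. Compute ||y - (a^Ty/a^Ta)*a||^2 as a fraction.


a^T a = 14.
a^T y = -16.
coeff = -16/14 = -8/7.
||r||^2 = 61/7.

61/7


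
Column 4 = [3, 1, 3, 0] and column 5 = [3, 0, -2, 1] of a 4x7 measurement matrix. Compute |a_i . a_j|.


Inner product: 3*3 + 1*0 + 3*-2 + 0*1
Products: [9, 0, -6, 0]
Sum = 3.
|dot| = 3.

3


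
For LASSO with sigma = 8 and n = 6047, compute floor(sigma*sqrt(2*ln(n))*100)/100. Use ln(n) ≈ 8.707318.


ln(6047) ≈ 8.707318.
2*ln(n) ≈ 17.414636.
sqrt(2*ln(n)) ≈ sqrt(17.414636) ≈ 4.173085.
lambda ≈ 8*4.173085 = 33.38468.
floor(lambda*100)/100 = 33.38.

33.38


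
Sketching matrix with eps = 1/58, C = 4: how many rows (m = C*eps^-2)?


1/eps = 58.
(1/eps)^2 = 3364.
m = 4*3364 = 13456.

13456


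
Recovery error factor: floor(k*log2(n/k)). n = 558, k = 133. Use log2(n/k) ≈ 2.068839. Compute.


log2(n/k) = log2(558/133) ≈ 2.068839.
k*log2(n/k) ≈ 133*2.068839 = 275.155587.
floor(275.155587) = 275.

275


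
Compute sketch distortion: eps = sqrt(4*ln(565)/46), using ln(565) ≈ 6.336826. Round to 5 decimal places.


ln(565) ≈ 6.336826.
4*ln(N)/m ≈ 4*6.336826/46 ≈ 0.55102835.
eps = sqrt(0.55102835) ≈ 0.7423128 ≈ 0.74231.

0.74231


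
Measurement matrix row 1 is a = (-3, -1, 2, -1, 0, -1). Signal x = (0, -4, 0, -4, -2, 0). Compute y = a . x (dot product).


Non-zero terms: ['-1*-4', '-1*-4', '0*-2']
Products: [4, 4, 0]
y = sum = 8.

8


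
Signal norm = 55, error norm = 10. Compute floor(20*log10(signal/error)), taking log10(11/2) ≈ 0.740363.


||x||/||e|| = 55/10 = 11/2.
log10(11/2) ≈ 0.740363.
20*log10(||x||/||e||) ≈ 20*0.740363 = 14.80726.
floor(14.80726) = 14.

14


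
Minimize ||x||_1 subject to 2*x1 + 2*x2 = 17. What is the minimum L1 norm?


Axis intercepts:
  x1 = 17/2, x2 = 0: L1 = 17/2
  x1 = 0, x2 = 17/2: L1 = 17/2
x* = (17/2, 0)
||x*||_1 = 17/2.

17/2


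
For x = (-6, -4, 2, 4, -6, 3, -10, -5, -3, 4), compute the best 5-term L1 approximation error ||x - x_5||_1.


Sorted |x_i| descending: [10, 6, 6, 5, 4, 4, 4, 3, 3, 2]
Keep top 5: [10, 6, 6, 5, 4]
Tail entries: [4, 4, 3, 3, 2]
L1 error = sum of tail = 16.

16


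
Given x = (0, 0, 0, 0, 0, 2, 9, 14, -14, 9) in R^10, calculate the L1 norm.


Non-zero entries: [(5, 2), (6, 9), (7, 14), (8, -14), (9, 9)]
Absolute values: [2, 9, 14, 14, 9]
||x||_1 = sum = 48.

48


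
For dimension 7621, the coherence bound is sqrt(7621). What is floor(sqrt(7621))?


87^2 = 7569 <= 7621 < 7744 = 88^2, so 87 <= sqrt(7621) < 88.
floor(sqrt(7621)) = 87.

87


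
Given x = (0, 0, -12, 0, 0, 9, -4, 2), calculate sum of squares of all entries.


Non-zero entries: [(2, -12), (5, 9), (6, -4), (7, 2)]
Squares: [144, 81, 16, 4]
||x||_2^2 = sum = 245.

245


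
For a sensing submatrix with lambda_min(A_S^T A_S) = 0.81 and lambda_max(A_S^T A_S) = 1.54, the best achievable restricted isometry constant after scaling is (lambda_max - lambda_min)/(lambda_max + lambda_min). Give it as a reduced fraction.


lambda_max - lambda_min = 1.54 - 0.81 = 0.73.
lambda_max + lambda_min = 1.54 + 0.81 = 2.35.
delta = 0.73/2.35 = 73/235.

73/235


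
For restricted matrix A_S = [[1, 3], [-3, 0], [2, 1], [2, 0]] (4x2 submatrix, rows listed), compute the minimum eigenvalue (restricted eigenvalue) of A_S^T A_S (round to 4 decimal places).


A_S^T A_S = [[18, 5], [5, 10]].
trace = 28.
det = 155.
disc = trace^2 - 4*det = 784 - 4*155 = 164.
sqrt(164) ≈ 12.806248.
lam_min = (28 - sqrt(164))/2 ≈ (28 - 12.806248)/2 = 7.596876 ≈ 7.5969.

7.5969


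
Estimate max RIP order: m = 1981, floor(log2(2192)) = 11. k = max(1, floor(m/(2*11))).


floor(log2(2192)) = 11.
2*11 = 22.
m/(2*floor(log2(n))) = 1981/22 ≈ 90.0455.
floor = 90.
k = max(1, 90) = 90.

90


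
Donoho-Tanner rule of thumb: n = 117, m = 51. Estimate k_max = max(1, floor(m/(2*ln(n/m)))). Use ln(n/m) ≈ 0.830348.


n/m = 117/51 = 39/17.
ln(n/m) ≈ 0.830348.
2*ln(n/m) ≈ 1.660696.
m/(2*ln(n/m)) ≈ 51/1.660696 ≈ 30.71.
floor = 30.
k_max = max(1, 30) = 30.

30


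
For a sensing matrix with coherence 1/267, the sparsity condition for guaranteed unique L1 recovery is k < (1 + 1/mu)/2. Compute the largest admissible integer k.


1/mu = 267.
1 + 1/mu = 268.
(1 + 1/mu)/2 = 134 is an integer and the inequality is strict, so k_max = 134 - 1 = 133.

133


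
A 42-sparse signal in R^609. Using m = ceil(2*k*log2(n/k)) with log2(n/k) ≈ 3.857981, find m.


log2(n/k) = log2(609/42) ≈ 3.857981.
2*k*log2(n/k) ≈ 2*42*3.857981 = 324.070404.
m = ceil(324.070404) = 325.

325


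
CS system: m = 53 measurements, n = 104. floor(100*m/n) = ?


100*m/n = 100*53/104 ≈ 50.9615.
floor = 50.

50


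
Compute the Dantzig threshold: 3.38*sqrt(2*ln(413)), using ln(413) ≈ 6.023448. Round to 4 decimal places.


ln(413) ≈ 6.023448.
2*ln(n) ≈ 12.046896.
sqrt(2*ln(n)) ≈ sqrt(12.046896) ≈ 3.470864.
threshold ≈ 3.38*3.470864 = 11.73152032 ≈ 11.7315.

11.7315


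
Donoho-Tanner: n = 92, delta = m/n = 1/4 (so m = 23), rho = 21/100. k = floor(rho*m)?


m = 1/4*92 = 23.
rho = 21/100.
rho*m = 21/100*23 = 4.83.
k = floor(4.83) = 4.

4


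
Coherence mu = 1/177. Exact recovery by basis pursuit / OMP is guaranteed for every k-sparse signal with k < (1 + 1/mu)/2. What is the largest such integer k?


1/mu = 177.
1 + 1/mu = 178.
(1 + 1/mu)/2 = 89 is an integer and the inequality is strict, so k_max = 89 - 1 = 88.

88


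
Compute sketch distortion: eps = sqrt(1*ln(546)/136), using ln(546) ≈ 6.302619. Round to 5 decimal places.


ln(546) ≈ 6.302619.
1*ln(N)/m ≈ 1*6.302619/136 ≈ 0.04634279.
eps = sqrt(0.04634279) ≈ 0.2152738 ≈ 0.21527.

0.21527


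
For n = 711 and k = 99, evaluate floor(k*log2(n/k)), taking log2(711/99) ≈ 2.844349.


log2(n/k) = log2(711/99) ≈ 2.844349.
k*log2(n/k) ≈ 99*2.844349 = 281.590551.
floor(281.590551) = 281.

281


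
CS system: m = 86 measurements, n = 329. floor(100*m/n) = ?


100*m/n = 100*86/329 ≈ 26.1398.
floor = 26.

26


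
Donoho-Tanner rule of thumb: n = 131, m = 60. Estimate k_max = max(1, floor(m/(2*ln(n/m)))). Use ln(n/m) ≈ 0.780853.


n/m = 131/60.
ln(n/m) ≈ 0.780853.
2*ln(n/m) ≈ 1.561706.
m/(2*ln(n/m)) ≈ 60/1.561706 ≈ 38.4195.
floor = 38.
k_max = max(1, 38) = 38.

38


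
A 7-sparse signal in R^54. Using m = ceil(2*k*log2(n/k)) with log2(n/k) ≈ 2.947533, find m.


log2(n/k) = log2(54/7) ≈ 2.947533.
2*k*log2(n/k) ≈ 2*7*2.947533 = 41.265462.
m = ceil(41.265462) = 42.

42


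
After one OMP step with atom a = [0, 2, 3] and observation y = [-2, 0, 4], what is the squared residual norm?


a^T a = 13.
a^T y = 12.
coeff = 12/13 = 12/13.
||r||^2 = 116/13.

116/13


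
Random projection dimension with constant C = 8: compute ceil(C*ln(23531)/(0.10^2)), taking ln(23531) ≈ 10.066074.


ln(23531) ≈ 10.066074.
eps^2 = 0.10^2 = 0.01.
C*ln(N)/eps^2 ≈ 8*10.066074/0.01 ≈ 8052.8592.
m = ceil(8052.8592) = 8053.

8053


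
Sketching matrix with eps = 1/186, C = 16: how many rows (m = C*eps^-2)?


1/eps = 186.
(1/eps)^2 = 34596.
m = 16*34596 = 553536.

553536


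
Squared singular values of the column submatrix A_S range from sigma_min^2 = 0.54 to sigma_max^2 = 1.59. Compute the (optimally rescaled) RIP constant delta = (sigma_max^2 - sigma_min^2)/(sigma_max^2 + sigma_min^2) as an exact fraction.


lambda_max - lambda_min = 1.59 - 0.54 = 1.05.
lambda_max + lambda_min = 1.59 + 0.54 = 2.13.
delta = 1.05/2.13 = 105/213 = 35/71.

35/71


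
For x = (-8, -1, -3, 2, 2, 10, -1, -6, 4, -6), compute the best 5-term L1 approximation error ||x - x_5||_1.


Sorted |x_i| descending: [10, 8, 6, 6, 4, 3, 2, 2, 1, 1]
Keep top 5: [10, 8, 6, 6, 4]
Tail entries: [3, 2, 2, 1, 1]
L1 error = sum of tail = 9.

9


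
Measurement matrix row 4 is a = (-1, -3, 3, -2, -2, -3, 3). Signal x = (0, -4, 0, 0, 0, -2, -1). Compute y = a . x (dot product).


Non-zero terms: ['-3*-4', '-3*-2', '3*-1']
Products: [12, 6, -3]
y = sum = 15.

15


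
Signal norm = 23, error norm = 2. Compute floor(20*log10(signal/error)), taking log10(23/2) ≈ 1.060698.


||x||/||e|| = 23/2.
log10(23/2) ≈ 1.060698.
20*log10(||x||/||e||) ≈ 20*1.060698 = 21.21396.
floor(21.21396) = 21.

21


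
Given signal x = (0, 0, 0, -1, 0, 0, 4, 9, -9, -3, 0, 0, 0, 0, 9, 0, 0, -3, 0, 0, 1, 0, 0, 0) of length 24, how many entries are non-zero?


Non-zero positions: [3, 6, 7, 8, 9, 14, 17, 20].
Sparsity = 8.

8


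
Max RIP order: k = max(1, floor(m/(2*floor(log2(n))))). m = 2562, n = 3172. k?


floor(log2(3172)) = 11.
2*11 = 22.
m/(2*floor(log2(n))) = 2562/22 ≈ 116.4545.
floor = 116.
k = max(1, 116) = 116.

116


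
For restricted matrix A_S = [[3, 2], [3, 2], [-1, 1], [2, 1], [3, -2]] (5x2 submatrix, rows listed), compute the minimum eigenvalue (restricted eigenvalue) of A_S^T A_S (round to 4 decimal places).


A_S^T A_S = [[32, 7], [7, 14]].
trace = 46.
det = 399.
disc = trace^2 - 4*det = 2116 - 4*399 = 520.
sqrt(520) ≈ 22.803509.
lam_min = (46 - sqrt(520))/2 ≈ (46 - 22.803509)/2 = 11.5982455 ≈ 11.5982.

11.5982


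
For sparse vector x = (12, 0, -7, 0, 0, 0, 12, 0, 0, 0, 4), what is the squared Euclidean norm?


Non-zero entries: [(0, 12), (2, -7), (6, 12), (10, 4)]
Squares: [144, 49, 144, 16]
||x||_2^2 = sum = 353.

353


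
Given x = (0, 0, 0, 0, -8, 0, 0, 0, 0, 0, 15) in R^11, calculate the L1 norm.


Non-zero entries: [(4, -8), (10, 15)]
Absolute values: [8, 15]
||x||_1 = sum = 23.

23


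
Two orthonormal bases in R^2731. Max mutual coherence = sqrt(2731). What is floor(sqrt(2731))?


52^2 = 2704 <= 2731 < 2809 = 53^2, so 52 <= sqrt(2731) < 53.
floor(sqrt(2731)) = 52.

52


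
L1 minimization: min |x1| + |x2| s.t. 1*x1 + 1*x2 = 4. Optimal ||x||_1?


Axis intercepts:
  x1 = 4, x2 = 0: L1 = 4
  x1 = 0, x2 = 4: L1 = 4
x* = (4, 0)
||x*||_1 = 4.

4


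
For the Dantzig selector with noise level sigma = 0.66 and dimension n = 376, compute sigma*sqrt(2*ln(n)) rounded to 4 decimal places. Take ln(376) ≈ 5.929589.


ln(376) ≈ 5.929589.
2*ln(n) ≈ 11.859178.
sqrt(2*ln(n)) ≈ sqrt(11.859178) ≈ 3.443716.
threshold ≈ 0.66*3.443716 = 2.27285256 ≈ 2.2729.

2.2729


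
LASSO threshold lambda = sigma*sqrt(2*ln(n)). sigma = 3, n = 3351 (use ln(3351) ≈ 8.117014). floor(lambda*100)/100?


ln(3351) ≈ 8.117014.
2*ln(n) ≈ 16.234028.
sqrt(2*ln(n)) ≈ sqrt(16.234028) ≈ 4.029147.
lambda ≈ 3*4.029147 = 12.087441.
floor(lambda*100)/100 = 12.08.

12.08


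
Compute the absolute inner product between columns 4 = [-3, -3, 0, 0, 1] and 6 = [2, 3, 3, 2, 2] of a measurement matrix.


Inner product: -3*2 + -3*3 + 0*3 + 0*2 + 1*2
Products: [-6, -9, 0, 0, 2]
Sum = -13.
|dot| = 13.

13


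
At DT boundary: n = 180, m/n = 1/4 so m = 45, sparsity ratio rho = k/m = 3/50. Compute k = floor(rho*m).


m = 1/4*180 = 45.
rho = 3/50.
rho*m = 3/50*45 = 2.7.
k = floor(2.7) = 2.

2


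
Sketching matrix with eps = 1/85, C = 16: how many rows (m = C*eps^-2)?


1/eps = 85.
(1/eps)^2 = 7225.
m = 16*7225 = 115600.

115600


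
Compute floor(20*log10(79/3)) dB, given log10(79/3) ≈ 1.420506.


||x||/||e|| = 79/3.
log10(79/3) ≈ 1.420506.
20*log10(||x||/||e||) ≈ 20*1.420506 = 28.41012.
floor(28.41012) = 28.

28


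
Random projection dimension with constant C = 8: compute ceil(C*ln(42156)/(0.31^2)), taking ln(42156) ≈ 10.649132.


ln(42156) ≈ 10.649132.
eps^2 = 0.31^2 = 0.0961.
C*ln(N)/eps^2 ≈ 8*10.649132/0.0961 ≈ 886.5042.
m = ceil(886.5042) = 887.

887


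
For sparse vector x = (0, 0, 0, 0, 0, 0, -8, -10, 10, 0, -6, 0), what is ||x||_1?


Non-zero entries: [(6, -8), (7, -10), (8, 10), (10, -6)]
Absolute values: [8, 10, 10, 6]
||x||_1 = sum = 34.

34


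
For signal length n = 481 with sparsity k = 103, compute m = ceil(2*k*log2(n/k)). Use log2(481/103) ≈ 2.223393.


log2(n/k) = log2(481/103) ≈ 2.223393.
2*k*log2(n/k) ≈ 2*103*2.223393 = 458.018958.
m = ceil(458.018958) = 459.

459


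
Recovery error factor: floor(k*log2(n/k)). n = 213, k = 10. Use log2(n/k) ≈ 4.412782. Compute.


log2(n/k) = log2(213/10) ≈ 4.412782.
k*log2(n/k) ≈ 10*4.412782 = 44.12782.
floor(44.12782) = 44.

44
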